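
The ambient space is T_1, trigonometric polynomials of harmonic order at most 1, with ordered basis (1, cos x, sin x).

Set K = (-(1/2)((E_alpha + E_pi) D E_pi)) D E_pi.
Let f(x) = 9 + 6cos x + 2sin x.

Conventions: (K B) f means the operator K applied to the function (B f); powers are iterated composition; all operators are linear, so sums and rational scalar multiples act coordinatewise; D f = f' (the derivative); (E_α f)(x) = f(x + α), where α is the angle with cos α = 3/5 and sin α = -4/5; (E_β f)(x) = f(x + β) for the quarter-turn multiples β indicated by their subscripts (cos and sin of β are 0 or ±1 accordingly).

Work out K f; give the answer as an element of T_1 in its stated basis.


E_pi f = 9 - 6cos x - 2sin x
D E_pi f = -2cos x + 6sin x
E_pi (D E_pi) f = 2cos x - 6sin x
D E_pi (D E_pi) f = -6cos x - 2sin x
E_alpha D E_pi (D E_pi) f = -2cos x - 6sin x
E_pi D E_pi (D E_pi) f = 6cos x + 2sin x
(E_alpha + E_pi) D E_pi (D E_pi) f = 4cos x - 4sin x
(-(1/2)((E_alpha + E_pi) D E_pi)) (D E_pi) f = -2cos x + 2sin x

the result is g(x) = -2cos x + 2sin x


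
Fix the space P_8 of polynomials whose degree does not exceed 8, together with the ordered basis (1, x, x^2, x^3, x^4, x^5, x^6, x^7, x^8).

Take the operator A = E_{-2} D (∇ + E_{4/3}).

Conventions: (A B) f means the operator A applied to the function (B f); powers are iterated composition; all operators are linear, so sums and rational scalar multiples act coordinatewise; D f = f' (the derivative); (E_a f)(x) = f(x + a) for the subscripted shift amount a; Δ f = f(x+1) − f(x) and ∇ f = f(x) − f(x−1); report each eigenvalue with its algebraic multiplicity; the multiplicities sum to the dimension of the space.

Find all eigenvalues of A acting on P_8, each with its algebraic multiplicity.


image of 1: 0
image of x: 1
image of x^2: 2x + 2/3
image of x^3: 3x^2 + 2x - 41/3
image of x^4: 4x^3 + 4x^2 - (164/3)x + 2020/27
image of x^5: 5x^4 + (20/3)x^3 - (410/3)x^2 + (10100/27)x - 26245/81
image of x^6: 6x^5 + 10x^4 - (820/3)x^3 + (10100/9)x^2 - (52490/27)x + 102482/81
image of x^7: 7x^6 + 14x^5 - (1435/3)x^4 + (70700/27)x^3 - (183715/27)x^2 + (717374/81)x - 3393047/729
image of x^8: 8x^7 + (56/3)x^6 - (2296/3)x^5 + (141400/27)x^4 - (1469720/81)x^3 + (2869496/81)x^2 - (27144376/729)x + 36023240/2187
the matrix is upper triangular; its diagonal is (0, 0, 0, 0, 0, 0, 0, 0, 0)
for a triangular matrix the eigenvalues are the diagonal entries, with algebraic multiplicity their repetition count

λ = 0 (multiplicity 9)


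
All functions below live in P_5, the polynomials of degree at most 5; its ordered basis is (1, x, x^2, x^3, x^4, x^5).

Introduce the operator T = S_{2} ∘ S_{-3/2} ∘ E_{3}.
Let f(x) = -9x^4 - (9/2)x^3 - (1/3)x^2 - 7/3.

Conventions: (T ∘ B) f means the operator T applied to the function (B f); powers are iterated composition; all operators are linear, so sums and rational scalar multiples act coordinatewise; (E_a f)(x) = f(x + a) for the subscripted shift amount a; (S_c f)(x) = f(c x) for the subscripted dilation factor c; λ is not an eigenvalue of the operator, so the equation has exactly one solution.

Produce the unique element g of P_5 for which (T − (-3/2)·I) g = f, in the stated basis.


write g with unknown coordinates in the stated basis and equate coefficients in (T − (-3/2)·I) g = f
solving from the highest basis element down gives g = -(6/55)x^4 + (1461/935)x^3 - (59212/8415)x^2 + (66262/2805)x - 9700/561
check: T g = -(486/55)x^4 - (6399/935)x^3 + (9557/935)x^2 - (33131/935)x + 13241/561
so T g − (-3/2)·g = -9x^4 - (9/2)x^3 - (1/3)x^2 - 7/3 = f ✓

g(x) = -(6/55)x^4 + (1461/935)x^3 - (59212/8415)x^2 + (66262/2805)x - 9700/561


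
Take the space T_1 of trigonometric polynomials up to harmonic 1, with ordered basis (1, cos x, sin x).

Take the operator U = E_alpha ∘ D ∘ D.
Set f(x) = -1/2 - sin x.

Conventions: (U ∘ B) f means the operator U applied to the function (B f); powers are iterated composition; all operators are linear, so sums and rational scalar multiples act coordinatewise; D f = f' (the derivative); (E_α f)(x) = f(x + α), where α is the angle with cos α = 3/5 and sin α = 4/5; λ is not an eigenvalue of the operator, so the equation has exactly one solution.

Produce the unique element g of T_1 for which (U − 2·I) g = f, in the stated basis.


write g with unknown coordinates in the stated basis and equate coefficients in (U − 2·I) g = f
solving from the highest basis element down gives g = 1/4 - (4/37)cos x + (13/37)sin x
check: U g = -(8/37)cos x - (11/37)sin x
so U g − 2·g = -1/2 - sin x = f ✓

g(x) = 1/4 - (4/37)cos x + (13/37)sin x


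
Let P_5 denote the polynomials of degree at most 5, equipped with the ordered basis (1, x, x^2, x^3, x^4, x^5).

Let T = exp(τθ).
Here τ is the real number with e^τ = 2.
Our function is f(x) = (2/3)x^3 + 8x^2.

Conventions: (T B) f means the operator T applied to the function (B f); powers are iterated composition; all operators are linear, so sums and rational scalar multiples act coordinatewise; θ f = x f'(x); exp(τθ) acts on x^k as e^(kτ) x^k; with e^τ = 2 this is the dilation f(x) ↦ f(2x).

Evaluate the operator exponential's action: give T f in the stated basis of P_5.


exp(τθ) x^k = e^(kτ) x^k; with e^τ = 2 this sends x^k to 2^k x^k
x^2 ↦ 4 x^2
x^3 ↦ 8 x^3
applying this coordinatewise to f: exp(τθ) f = (16/3)x^3 + 32x^2

the image equals g(x) = (16/3)x^3 + 32x^2


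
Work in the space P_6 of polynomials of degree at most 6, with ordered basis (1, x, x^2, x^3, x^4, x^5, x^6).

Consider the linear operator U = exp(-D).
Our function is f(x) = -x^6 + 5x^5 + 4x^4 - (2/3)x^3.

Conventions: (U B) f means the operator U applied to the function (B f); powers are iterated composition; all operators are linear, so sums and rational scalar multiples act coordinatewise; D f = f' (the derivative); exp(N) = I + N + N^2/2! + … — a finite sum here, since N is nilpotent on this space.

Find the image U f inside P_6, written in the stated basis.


the image equals g(x) = -x^6 + 11x^5 - 36x^4 + (160/3)x^3 - 39x^2 + 13x - 4/3

order-1 term: 6x^5 - 25x^4 - 16x^3 + 2x^2
order-2 term: -15x^4 + 50x^3 + 24x^2 - 2x
order-3 term: 20x^3 - 50x^2 - 16x + 2/3
order-4 term: -15x^2 + 25x + 4
order-5 term: 6x - 5
order-6 term: -1
the series for exp(-D) f terminates at order 6
exp(-D) f = -x^6 + 11x^5 - 36x^4 + (160/3)x^3 - 39x^2 + 13x - 4/3


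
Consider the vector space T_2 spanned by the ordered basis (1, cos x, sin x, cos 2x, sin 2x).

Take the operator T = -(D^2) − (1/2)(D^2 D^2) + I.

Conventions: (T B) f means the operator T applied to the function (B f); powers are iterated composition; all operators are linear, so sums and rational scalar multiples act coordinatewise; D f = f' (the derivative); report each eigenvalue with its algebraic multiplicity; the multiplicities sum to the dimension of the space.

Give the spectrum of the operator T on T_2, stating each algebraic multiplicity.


image of 1: 1
image of cos x: (3/2)cos x
image of sin x: (3/2)sin x
image of cos 2x: -3cos 2x
image of sin 2x: -3sin 2x
the matrix is diagonal; its diagonal is (1, 3/2, 3/2, -3, -3)
for a triangular matrix the eigenvalues are the diagonal entries, with algebraic multiplicity their repetition count

λ = -3 (multiplicity 2), λ = 1 (multiplicity 1), λ = 3/2 (multiplicity 2)


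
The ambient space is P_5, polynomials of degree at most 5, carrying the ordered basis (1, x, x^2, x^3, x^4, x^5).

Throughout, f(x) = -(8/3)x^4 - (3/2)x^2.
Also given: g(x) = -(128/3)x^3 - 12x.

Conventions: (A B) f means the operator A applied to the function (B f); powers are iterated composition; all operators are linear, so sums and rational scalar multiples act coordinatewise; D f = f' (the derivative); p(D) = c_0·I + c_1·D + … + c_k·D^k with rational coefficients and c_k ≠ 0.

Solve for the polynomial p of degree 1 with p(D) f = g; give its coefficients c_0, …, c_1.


D^0 f = -(8/3)x^4 - (3/2)x^2
D^1 f = -(32/3)x^3 - 3x
matching coefficients of g against c_0 f + c_1 Df + … from the top degree down determines the c_i
solution: c_0 = 0, c_1 = 4

p(D) = 4·D, i.e. c_0 = 0, c_1 = 4


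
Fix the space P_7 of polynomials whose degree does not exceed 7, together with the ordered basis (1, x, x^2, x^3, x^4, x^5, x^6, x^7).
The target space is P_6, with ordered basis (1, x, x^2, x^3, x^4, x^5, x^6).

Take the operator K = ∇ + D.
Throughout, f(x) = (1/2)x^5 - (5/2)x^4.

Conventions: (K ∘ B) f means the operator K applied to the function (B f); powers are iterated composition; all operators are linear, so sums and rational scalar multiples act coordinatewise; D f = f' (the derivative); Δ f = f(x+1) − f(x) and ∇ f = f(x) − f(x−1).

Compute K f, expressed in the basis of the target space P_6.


∇ f = (5/2)x^4 - 15x^3 + 20x^2 - (25/2)x + 3
D f = (5/2)x^4 - 10x^3
(∇ + D) f = 5x^4 - 25x^3 + 20x^2 - (25/2)x + 3

g(x) = 5x^4 - 25x^3 + 20x^2 - (25/2)x + 3


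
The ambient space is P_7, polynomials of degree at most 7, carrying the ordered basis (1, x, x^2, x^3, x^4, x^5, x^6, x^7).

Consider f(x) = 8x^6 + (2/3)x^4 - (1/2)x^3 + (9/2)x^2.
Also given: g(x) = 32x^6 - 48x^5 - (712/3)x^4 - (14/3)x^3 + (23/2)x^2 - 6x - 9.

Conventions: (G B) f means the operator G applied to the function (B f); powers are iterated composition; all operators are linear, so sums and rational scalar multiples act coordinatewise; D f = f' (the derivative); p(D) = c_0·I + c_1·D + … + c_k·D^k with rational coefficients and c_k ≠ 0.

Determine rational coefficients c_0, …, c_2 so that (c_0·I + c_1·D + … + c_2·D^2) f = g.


D^0 f = 8x^6 + (2/3)x^4 - (1/2)x^3 + (9/2)x^2
D^1 f = 48x^5 + (8/3)x^3 - (3/2)x^2 + 9x
D^2 f = 240x^4 + 8x^2 - 3x + 9
matching coefficients of g against c_0 f + c_1 Df + … from the top degree down determines the c_i
solution: c_0 = 4, c_1 = -1, c_2 = -1

c_0 = 4, c_1 = -1, c_2 = -1


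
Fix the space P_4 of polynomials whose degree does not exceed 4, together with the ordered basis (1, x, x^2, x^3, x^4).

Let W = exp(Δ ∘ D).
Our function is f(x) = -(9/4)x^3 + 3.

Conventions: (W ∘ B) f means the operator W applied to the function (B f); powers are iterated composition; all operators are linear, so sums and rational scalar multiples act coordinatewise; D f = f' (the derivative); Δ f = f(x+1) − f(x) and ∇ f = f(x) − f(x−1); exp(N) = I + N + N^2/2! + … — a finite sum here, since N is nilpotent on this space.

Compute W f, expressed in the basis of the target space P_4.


the result is g(x) = -(9/4)x^3 - (27/2)x - 15/4

order-1 term: -(27/2)x - 27/4
the series for exp(Δ ∘ D) f terminates at order 1
exp(Δ ∘ D) f = -(9/4)x^3 - (27/2)x - 15/4


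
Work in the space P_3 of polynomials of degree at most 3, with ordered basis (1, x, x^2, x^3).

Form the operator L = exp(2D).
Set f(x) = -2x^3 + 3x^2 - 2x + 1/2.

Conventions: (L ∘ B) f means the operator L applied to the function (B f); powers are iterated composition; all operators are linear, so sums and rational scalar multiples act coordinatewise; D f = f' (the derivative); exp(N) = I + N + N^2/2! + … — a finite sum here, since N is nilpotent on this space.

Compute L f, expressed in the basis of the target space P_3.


the result is g(x) = -2x^3 - 9x^2 - 14x - 15/2

order-1 term: -12x^2 + 12x - 4
order-2 term: -24x + 12
order-3 term: -16
the series for exp(2D) f terminates at order 3
exp(2D) f = -2x^3 - 9x^2 - 14x - 15/2


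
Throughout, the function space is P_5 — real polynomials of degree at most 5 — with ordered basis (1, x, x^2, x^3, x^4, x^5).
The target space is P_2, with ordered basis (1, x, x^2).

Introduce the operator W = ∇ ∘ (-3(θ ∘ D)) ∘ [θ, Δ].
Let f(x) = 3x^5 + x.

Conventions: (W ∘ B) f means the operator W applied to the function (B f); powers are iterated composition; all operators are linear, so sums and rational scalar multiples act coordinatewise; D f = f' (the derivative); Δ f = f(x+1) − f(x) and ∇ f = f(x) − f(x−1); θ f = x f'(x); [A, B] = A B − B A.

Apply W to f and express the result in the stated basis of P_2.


Δ f = 15x^4 + 30x^3 + 30x^2 + 15x + 4
θ Δ f = 60x^4 + 90x^3 + 60x^2 + 15x
θ f = 15x^5 + x
Δ θ f = 75x^4 + 150x^3 + 150x^2 + 75x + 16
[θ, Δ] f = -15x^4 - 60x^3 - 90x^2 - 60x - 16
D [θ, Δ] f = -60x^3 - 180x^2 - 180x - 60
θ D [θ, Δ] f = -180x^3 - 360x^2 - 180x
(-3(θ ∘ D)) [θ, Δ] f = 540x^3 + 1080x^2 + 540x
∇ (-3(θ ∘ D)) [θ, Δ] f = 1620x^2 + 540x

g(x) = 1620x^2 + 540x


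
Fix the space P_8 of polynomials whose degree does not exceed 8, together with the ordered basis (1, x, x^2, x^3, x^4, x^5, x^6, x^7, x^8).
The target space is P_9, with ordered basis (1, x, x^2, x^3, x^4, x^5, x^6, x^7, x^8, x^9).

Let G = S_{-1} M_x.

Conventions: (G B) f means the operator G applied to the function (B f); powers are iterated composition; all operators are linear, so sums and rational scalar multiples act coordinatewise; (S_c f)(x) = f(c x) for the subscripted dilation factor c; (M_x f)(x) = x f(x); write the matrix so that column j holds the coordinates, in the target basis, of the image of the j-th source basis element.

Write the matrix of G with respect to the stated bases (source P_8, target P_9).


the matrix is [[0, 0, 0, 0, 0, 0, 0, 0, 0]; [-1, 0, 0, 0, 0, 0, 0, 0, 0]; [0, 1, 0, 0, 0, 0, 0, 0, 0]; [0, 0, -1, 0, 0, 0, 0, 0, 0]; [0, 0, 0, 1, 0, 0, 0, 0, 0]; [0, 0, 0, 0, -1, 0, 0, 0, 0]; [0, 0, 0, 0, 0, 1, 0, 0, 0]; [0, 0, 0, 0, 0, 0, -1, 0, 0]; [0, 0, 0, 0, 0, 0, 0, 1, 0]; [0, 0, 0, 0, 0, 0, 0, 0, -1]] (rows listed top to bottom)

image of 1: -x
image of x: x^2
image of x^2: -x^3
image of x^3: x^4
image of x^4: -x^5
image of x^5: x^6
image of x^6: -x^7
image of x^7: x^8
image of x^8: -x^9
each image's coordinates form column j of the matrix


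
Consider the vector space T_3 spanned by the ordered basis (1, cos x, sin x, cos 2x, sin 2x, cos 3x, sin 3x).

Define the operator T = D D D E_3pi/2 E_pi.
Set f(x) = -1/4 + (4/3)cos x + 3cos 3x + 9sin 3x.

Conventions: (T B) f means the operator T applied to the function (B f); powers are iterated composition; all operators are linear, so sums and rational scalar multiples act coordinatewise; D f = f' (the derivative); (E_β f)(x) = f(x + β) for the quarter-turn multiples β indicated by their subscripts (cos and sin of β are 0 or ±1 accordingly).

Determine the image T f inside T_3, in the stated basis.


E_pi f = -1/4 - (4/3)cos x - 3cos 3x - 9sin 3x
E_3pi/2 E_pi f = -1/4 - (4/3)sin x - 9cos 3x + 3sin 3x
D E_3pi/2 E_pi f = -(4/3)cos x + 9cos 3x + 27sin 3x
D D E_3pi/2 E_pi f = (4/3)sin x + 81cos 3x - 27sin 3x
D (D D E_3pi/2) E_pi f = (4/3)cos x - 81cos 3x - 243sin 3x

the image equals g(x) = (4/3)cos x - 81cos 3x - 243sin 3x


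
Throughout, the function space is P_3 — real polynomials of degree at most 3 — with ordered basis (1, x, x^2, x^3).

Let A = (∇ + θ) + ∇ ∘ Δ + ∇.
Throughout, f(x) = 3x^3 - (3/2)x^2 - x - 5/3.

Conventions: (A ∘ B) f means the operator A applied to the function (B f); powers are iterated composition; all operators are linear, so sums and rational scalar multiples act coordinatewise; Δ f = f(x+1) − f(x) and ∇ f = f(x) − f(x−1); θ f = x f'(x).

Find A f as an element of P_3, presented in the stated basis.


the result is g(x) = 9x^3 + 15x^2 - 7x + 4

∇ f = 9x^2 - 12x + 7/2
θ f = 9x^3 - 3x^2 - x
(∇ + θ) f = 9x^3 + 6x^2 - 13x + 7/2
Δ f = 9x^2 + 6x + 1/2
∇ Δ f = 18x - 3
∇ f = 9x^2 - 12x + 7/2
((∇ + θ) + ∇ ∘ Δ + ∇) f = 9x^3 + 15x^2 - 7x + 4


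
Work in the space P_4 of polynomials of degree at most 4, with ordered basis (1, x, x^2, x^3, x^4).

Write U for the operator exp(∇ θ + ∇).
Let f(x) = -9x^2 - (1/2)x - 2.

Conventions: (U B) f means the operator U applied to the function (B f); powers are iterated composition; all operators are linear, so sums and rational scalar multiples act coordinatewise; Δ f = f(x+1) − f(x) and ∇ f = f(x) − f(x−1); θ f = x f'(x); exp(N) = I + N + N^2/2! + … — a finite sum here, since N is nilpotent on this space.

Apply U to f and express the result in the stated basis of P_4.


order-1 term: -54x + 26
order-2 term: -54
the series for exp(∇ θ + ∇) f terminates at order 2
exp(∇ θ + ∇) f = -9x^2 - (109/2)x - 30

the image equals g(x) = -9x^2 - (109/2)x - 30


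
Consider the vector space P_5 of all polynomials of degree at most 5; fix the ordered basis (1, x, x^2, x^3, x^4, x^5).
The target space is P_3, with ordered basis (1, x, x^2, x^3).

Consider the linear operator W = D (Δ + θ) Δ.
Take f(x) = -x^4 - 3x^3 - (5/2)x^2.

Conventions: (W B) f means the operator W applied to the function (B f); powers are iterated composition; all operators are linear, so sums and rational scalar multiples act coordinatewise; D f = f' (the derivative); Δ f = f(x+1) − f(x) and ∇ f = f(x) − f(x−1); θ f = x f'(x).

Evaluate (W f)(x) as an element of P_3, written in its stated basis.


g(x) = -36x^2 - 84x - 60

Δ f = -4x^3 - 15x^2 - 18x - 13/2
Δ Δ f = -12x^2 - 42x - 37
θ Δ f = -12x^3 - 30x^2 - 18x
(Δ + θ) Δ f = -12x^3 - 42x^2 - 60x - 37
D (Δ + θ) Δ f = -36x^2 - 84x - 60


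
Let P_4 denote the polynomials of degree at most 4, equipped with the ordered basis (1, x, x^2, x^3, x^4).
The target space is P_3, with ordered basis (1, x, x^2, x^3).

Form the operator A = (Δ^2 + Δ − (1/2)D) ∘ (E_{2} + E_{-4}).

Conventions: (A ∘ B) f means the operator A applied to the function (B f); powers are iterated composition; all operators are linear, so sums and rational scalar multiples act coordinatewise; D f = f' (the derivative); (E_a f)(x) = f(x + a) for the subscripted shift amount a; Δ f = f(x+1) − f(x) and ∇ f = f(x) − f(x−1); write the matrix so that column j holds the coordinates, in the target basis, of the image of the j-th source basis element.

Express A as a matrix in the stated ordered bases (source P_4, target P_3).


the matrix is [[0, 1, 4, 26, 222]; [0, 0, 2, 12, 104]; [0, 0, 0, 3, 24]; [0, 0, 0, 0, 4]] (rows listed top to bottom)

image of 1: 0
image of x: 1
image of x^2: 2x + 4
image of x^3: 3x^2 + 12x + 26
image of x^4: 4x^3 + 24x^2 + 104x + 222
each image's coordinates form column j of the matrix


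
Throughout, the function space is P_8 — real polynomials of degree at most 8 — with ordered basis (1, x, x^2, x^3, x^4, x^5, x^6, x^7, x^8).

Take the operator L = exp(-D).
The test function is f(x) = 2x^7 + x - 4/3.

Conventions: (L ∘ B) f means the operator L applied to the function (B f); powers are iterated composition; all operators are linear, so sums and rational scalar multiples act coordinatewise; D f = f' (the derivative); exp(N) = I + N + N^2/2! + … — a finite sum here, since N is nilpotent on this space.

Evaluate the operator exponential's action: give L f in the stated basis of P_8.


the image equals g(x) = 2x^7 - 14x^6 + 42x^5 - 70x^4 + 70x^3 - 42x^2 + 15x - 13/3

order-1 term: -14x^6 - 1
order-2 term: 42x^5
order-3 term: -70x^4
order-4 term: 70x^3
order-5 term: -42x^2
order-6 term: 14x
order-7 term: -2
the series for exp(-D) f terminates at order 7
exp(-D) f = 2x^7 - 14x^6 + 42x^5 - 70x^4 + 70x^3 - 42x^2 + 15x - 13/3


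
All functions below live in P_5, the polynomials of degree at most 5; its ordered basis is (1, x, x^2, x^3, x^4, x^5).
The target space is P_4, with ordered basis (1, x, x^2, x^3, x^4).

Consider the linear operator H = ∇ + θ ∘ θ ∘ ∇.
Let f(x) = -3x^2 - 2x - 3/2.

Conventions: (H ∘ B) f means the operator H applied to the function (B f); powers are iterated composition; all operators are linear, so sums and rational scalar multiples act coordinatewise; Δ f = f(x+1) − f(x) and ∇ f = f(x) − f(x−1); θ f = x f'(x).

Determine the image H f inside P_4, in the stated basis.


∇ f = -6x + 1
∇ f = -6x + 1
θ ∇ f = -6x
θ θ ∇ f = -6x
(∇ + θ ∘ θ ∘ ∇) f = -12x + 1

the result is g(x) = -12x + 1


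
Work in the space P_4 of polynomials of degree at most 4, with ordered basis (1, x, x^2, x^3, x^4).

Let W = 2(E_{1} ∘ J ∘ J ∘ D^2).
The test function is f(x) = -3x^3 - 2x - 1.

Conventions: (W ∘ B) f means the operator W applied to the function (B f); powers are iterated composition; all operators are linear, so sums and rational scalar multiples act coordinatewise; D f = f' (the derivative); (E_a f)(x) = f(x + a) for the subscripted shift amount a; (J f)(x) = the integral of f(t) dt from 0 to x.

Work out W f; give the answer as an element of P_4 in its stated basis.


the result is g(x) = -6x^3 - 18x^2 - 18x - 6

D f = -9x^2 - 2
D D f = -18x
J D^2 f = -9x^2
J J D^2 f = -3x^3
E_{1} J J D^2 f = -3x^3 - 9x^2 - 9x - 3
(2(E_{1} ∘ J ∘ J ∘ D^2)) f = -6x^3 - 18x^2 - 18x - 6


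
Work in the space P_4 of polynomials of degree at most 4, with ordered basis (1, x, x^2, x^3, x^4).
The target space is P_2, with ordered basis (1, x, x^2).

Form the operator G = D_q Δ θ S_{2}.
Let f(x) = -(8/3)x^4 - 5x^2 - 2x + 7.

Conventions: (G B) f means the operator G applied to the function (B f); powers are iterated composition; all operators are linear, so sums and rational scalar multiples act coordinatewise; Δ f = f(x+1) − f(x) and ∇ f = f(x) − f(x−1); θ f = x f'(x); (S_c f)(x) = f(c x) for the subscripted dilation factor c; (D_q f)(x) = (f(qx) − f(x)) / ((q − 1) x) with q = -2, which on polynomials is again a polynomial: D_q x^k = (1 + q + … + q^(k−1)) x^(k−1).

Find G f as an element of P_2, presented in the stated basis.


S_{2} f = -(128/3)x^4 - 20x^2 - 4x + 7
θ S_{2} f = -(512/3)x^4 - 40x^2 - 4x
Δ θ S_{2} f = -(2048/3)x^3 - 1024x^2 - (2288/3)x - 644/3
D_q (Δ θ S_{2}) f = -2048x^2 + 1024x - 2288/3

the image equals g(x) = -2048x^2 + 1024x - 2288/3


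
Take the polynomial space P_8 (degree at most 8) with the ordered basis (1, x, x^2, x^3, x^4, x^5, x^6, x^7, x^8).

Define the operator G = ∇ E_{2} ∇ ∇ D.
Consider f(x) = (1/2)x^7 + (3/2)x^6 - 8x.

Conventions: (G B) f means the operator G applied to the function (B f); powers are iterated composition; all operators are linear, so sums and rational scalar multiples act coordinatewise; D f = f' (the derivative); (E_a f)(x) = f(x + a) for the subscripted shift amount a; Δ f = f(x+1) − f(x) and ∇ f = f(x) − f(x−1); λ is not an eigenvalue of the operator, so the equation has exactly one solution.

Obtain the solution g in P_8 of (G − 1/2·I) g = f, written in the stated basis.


write g with unknown coordinates in the stated basis and equate coefficients in (G − 1/2·I) g = f
solving from the highest basis element down gives g = -x^7 - 3x^6 - 1680x^3 - 4680x^2 - 4664x - 1920
check: G g = -840x^3 - 2340x^2 - 2340x - 960
so G g − 1/2·g = (1/2)x^7 + (3/2)x^6 - 8x = f ✓

the image equals g(x) = -x^7 - 3x^6 - 1680x^3 - 4680x^2 - 4664x - 1920


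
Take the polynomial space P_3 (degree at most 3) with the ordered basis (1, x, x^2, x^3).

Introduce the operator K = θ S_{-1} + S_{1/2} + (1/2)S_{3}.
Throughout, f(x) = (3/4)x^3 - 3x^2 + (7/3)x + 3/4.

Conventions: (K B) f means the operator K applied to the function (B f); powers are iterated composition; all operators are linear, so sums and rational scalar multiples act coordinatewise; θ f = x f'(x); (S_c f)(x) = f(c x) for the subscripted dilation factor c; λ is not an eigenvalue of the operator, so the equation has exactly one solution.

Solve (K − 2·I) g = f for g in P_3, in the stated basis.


write g with unknown coordinates in the stated basis and equate coefficients in (K − 2·I) g = f
solving from the highest basis element down gives g = (2/23)x^3 - (12/19)x^2 - (7/3)x - 3/2
check: K g = (85/92)x^3 - (81/19)x^2 - (7/3)x - 9/4
so K g − 2·g = (3/4)x^3 - 3x^2 + (7/3)x + 3/4 = f ✓

the result is g(x) = (2/23)x^3 - (12/19)x^2 - (7/3)x - 3/2


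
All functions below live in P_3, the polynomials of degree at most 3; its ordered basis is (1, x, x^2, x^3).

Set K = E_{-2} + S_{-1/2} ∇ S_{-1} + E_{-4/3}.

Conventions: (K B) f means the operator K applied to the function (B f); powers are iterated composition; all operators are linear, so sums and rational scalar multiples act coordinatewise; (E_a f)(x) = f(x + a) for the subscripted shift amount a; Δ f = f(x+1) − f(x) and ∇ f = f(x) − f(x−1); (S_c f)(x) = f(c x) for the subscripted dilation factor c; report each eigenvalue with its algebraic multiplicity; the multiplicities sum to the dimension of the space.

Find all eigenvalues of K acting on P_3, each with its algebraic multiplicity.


image of 1: 2
image of x: 2x - 13/3
image of x^2: 2x^2 - (23/3)x + 43/9
image of x^3: 2x^3 - (43/4)x^2 + (95/6)x - 307/27
the matrix is upper triangular; its diagonal is (2, 2, 2, 2)
for a triangular matrix the eigenvalues are the diagonal entries, with algebraic multiplicity their repetition count

λ = 2 (multiplicity 4)


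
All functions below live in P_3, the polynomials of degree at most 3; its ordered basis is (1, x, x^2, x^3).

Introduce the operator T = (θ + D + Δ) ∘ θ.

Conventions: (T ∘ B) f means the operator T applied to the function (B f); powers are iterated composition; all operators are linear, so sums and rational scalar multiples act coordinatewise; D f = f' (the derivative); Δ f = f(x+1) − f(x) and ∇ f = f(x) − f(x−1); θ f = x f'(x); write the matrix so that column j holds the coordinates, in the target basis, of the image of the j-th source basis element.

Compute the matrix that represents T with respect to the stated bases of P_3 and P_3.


image of 1: 0
image of x: x + 2
image of x^2: 4x^2 + 8x + 2
image of x^3: 9x^3 + 18x^2 + 9x + 3
each image's coordinates form column j of the matrix

the matrix is [[0, 2, 2, 3]; [0, 1, 8, 9]; [0, 0, 4, 18]; [0, 0, 0, 9]] (rows listed top to bottom)


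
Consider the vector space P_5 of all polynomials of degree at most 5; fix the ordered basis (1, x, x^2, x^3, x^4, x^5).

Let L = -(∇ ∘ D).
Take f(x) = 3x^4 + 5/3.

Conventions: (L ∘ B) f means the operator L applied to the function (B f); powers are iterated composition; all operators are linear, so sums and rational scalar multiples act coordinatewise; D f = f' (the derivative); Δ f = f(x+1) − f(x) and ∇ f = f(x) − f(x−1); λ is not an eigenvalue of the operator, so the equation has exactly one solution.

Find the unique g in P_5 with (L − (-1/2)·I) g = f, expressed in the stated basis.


write g with unknown coordinates in the stated basis and equate coefficients in (L − (-1/2)·I) g = f
solving from the highest basis element down gives g = 6x^4 + 144x^2 - 144x + 1882/3
check: L g = -72x^2 + 72x - 312
so L g − (-1/2)·g = 3x^4 + 5/3 = f ✓

the image equals g(x) = 6x^4 + 144x^2 - 144x + 1882/3


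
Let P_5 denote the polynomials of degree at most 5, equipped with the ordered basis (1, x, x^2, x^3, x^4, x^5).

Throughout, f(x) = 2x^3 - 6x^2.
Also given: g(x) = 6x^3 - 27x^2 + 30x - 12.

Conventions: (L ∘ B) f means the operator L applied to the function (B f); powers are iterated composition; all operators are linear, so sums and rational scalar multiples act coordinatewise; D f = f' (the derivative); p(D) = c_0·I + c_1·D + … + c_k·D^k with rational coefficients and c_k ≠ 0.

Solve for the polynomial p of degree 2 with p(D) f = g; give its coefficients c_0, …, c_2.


D^0 f = 2x^3 - 6x^2
D^1 f = 6x^2 - 12x
D^2 f = 12x - 12
matching coefficients of g against c_0 f + c_1 Df + … from the top degree down determines the c_i
solution: c_0 = 3, c_1 = -3/2, c_2 = 1

p(D) = 3·I − (3/2)·D + D^2, i.e. c_0 = 3, c_1 = -3/2, c_2 = 1


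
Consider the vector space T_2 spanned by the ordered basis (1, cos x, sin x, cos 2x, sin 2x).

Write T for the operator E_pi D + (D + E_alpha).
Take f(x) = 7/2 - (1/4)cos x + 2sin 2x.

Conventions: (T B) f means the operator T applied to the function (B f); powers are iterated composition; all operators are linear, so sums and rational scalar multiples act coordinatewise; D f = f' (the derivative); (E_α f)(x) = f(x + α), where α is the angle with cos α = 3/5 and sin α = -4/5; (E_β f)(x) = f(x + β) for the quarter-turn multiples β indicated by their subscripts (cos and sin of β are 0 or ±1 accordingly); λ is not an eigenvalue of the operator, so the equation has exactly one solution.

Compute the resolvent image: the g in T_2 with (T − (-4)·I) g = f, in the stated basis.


write g with unknown coordinates in the stated basis and equate coefficients in (T − (-4)·I) g = f
solving from the highest basis element down gives g = 7/10 - (23/436)cos x + (1/109)sin x - (152/577)cos 2x + (186/577)sin 2x
check: T g = 7/10 - (17/436)cos x - (4/109)sin x + (608/577)cos 2x + (410/577)sin 2x
so T g − (-4)·g = 7/2 - (1/4)cos x + 2sin 2x = f ✓

the result is g(x) = 7/10 - (23/436)cos x + (1/109)sin x - (152/577)cos 2x + (186/577)sin 2x


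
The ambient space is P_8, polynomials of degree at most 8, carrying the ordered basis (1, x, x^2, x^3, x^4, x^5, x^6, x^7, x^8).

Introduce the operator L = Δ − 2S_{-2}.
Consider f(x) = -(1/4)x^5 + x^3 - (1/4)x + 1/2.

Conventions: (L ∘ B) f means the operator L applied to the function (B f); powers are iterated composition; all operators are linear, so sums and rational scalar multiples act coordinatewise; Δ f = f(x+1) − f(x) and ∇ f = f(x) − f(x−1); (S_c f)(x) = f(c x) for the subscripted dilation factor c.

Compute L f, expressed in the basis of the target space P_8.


Δ f = -(5/4)x^4 - (5/2)x^3 + (1/2)x^2 + (7/4)x + 1/2
S_{-2} f = 8x^5 - 8x^3 + (1/2)x + 1/2
(-2S_{-2}) f = -16x^5 + 16x^3 - x - 1
(Δ − 2S_{-2}) f = -16x^5 - (5/4)x^4 + (27/2)x^3 + (1/2)x^2 + (3/4)x - 1/2

the result is g(x) = -16x^5 - (5/4)x^4 + (27/2)x^3 + (1/2)x^2 + (3/4)x - 1/2


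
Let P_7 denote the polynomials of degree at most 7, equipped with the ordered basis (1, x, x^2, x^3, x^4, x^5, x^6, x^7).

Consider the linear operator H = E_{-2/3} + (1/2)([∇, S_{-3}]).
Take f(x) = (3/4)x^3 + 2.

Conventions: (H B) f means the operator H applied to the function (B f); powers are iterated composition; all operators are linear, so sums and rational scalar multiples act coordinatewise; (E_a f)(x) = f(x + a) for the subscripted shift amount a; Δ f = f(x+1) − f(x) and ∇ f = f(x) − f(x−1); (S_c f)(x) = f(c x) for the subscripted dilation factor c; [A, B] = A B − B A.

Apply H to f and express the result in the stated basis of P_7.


E_{-2/3} f = (3/4)x^3 - (3/2)x^2 + x + 16/9
S_{-3} f = -(81/4)x^3 + 2
∇ S_{-3} f = -(243/4)x^2 + (243/4)x - 81/4
∇ f = (9/4)x^2 - (9/4)x + 3/4
S_{-3} ∇ f = (81/4)x^2 + (27/4)x + 3/4
[∇, S_{-3}] f = -81x^2 + 54x - 21
((1/2)([∇, S_{-3}])) f = -(81/2)x^2 + 27x - 21/2
(E_{-2/3} + (1/2)([∇, S_{-3}])) f = (3/4)x^3 - 42x^2 + 28x - 157/18

the image equals g(x) = (3/4)x^3 - 42x^2 + 28x - 157/18


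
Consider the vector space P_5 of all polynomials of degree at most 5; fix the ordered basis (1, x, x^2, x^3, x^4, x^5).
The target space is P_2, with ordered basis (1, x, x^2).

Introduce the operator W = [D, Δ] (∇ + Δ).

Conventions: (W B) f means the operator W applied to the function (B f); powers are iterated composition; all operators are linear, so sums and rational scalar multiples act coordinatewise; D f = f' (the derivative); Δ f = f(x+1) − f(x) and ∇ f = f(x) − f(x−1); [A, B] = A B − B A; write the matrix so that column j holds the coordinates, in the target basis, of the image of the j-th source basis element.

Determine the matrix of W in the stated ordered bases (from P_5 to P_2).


the matrix is [[0, 0, 0, 0, 0, 0]; [0, 0, 0, 0, 0, 0]; [0, 0, 0, 0, 0, 0]] (rows listed top to bottom)

image of 1: 0
image of x: 0
image of x^2: 0
image of x^3: 0
image of x^4: 0
image of x^5: 0
each image's coordinates form column j of the matrix


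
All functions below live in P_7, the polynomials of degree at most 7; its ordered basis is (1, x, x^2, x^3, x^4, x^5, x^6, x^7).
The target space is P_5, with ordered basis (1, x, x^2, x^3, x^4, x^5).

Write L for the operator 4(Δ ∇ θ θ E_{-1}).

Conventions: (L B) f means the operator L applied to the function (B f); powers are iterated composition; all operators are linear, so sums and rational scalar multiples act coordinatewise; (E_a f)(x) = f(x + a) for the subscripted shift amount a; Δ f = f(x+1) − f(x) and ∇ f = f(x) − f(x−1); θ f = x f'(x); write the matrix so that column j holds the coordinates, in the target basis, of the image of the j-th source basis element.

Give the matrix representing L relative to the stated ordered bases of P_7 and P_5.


image of 1: 0
image of x: 0
image of x^2: 32
image of x^3: 216x - 96
image of x^4: 768x^2 - 864x + 320
image of x^5: 2000x^3 - 3840x^2 + 3160x - 960
image of x^6: 4320x^4 - 12000x^3 + 15840x^2 - 10320x + 2688
image of x^7: 8232x^5 - 30240x^4 + 55720x^3 - 57120x^2 + 31304x - 7168
each image's coordinates form column j of the matrix

the matrix is [[0, 0, 32, -96, 320, -960, 2688, -7168]; [0, 0, 0, 216, -864, 3160, -10320, 31304]; [0, 0, 0, 0, 768, -3840, 15840, -57120]; [0, 0, 0, 0, 0, 2000, -12000, 55720]; [0, 0, 0, 0, 0, 0, 4320, -30240]; [0, 0, 0, 0, 0, 0, 0, 8232]] (rows listed top to bottom)


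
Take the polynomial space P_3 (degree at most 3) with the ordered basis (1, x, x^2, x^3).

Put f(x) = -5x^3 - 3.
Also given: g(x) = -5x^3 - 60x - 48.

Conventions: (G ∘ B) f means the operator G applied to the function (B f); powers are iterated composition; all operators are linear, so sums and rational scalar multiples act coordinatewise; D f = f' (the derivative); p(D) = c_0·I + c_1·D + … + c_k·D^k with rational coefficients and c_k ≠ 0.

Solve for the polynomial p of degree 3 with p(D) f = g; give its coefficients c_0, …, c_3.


D^0 f = -5x^3 - 3
D^1 f = -15x^2
D^2 f = -30x
D^3 f = -30
matching coefficients of g against c_0 f + c_1 Df + … from the top degree down determines the c_i
solution: c_0 = 1, c_1 = 0, c_2 = 2, c_3 = 3/2

p(D) = I + 2·D^2 + (3/2)·D^3, i.e. c_0 = 1, c_1 = 0, c_2 = 2, c_3 = 3/2


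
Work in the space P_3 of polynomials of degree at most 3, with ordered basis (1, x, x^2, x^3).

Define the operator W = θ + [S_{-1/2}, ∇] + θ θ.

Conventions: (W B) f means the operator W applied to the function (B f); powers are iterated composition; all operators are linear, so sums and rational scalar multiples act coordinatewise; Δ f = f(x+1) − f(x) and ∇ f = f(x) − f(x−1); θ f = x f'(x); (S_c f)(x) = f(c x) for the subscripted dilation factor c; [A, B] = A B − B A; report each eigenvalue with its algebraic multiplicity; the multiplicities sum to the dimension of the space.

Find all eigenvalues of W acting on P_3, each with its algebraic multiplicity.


λ = 0 (multiplicity 1), λ = 2 (multiplicity 1), λ = 6 (multiplicity 1), λ = 12 (multiplicity 1)

image of 1: 0
image of x: 2x + 3/2
image of x^2: 6x^2 - (3/2)x - 3/4
image of x^3: 12x^3 + (9/8)x^2 + (9/8)x + 9/8
the matrix is upper triangular; its diagonal is (0, 2, 6, 12)
for a triangular matrix the eigenvalues are the diagonal entries, with algebraic multiplicity their repetition count


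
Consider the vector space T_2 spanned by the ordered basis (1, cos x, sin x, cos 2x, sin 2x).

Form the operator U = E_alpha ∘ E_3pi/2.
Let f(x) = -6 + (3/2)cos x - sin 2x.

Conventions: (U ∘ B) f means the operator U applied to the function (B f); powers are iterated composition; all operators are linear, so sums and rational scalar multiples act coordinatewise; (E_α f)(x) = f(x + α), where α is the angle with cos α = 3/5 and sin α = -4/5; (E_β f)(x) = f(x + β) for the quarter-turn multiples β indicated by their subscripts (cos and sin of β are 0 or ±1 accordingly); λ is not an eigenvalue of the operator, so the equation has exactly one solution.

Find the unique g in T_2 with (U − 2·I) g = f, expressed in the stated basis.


write g with unknown coordinates in the stated basis and equate coefficients in (U − 2·I) g = f
solving from the highest basis element down gives g = 6 - (21/41)cos x - (9/82)sin x + (24/97)cos 2x + (43/97)sin 2x
check: U g = 6 + (39/82)cos x - (9/41)sin x + (48/97)cos 2x - (11/97)sin 2x
so U g − 2·g = -6 + (3/2)cos x - sin 2x = f ✓

the result is g(x) = 6 - (21/41)cos x - (9/82)sin x + (24/97)cos 2x + (43/97)sin 2x


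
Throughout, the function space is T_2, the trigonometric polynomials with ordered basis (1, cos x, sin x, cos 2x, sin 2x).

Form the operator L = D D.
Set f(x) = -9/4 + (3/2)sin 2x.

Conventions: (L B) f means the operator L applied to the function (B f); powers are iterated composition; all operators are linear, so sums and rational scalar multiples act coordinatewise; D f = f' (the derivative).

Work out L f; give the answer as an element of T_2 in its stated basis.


D f = 3cos 2x
D D f = -6sin 2x

g(x) = -6sin 2x


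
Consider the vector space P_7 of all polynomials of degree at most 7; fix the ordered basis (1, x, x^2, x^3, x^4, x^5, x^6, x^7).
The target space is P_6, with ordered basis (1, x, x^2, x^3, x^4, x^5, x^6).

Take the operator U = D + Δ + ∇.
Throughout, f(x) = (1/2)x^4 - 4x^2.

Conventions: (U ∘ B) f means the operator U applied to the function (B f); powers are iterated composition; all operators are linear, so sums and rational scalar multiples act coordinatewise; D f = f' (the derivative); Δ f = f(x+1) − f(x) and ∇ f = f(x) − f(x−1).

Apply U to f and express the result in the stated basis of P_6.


the result is g(x) = 6x^3 - 20x

D f = 2x^3 - 8x
Δ f = 2x^3 + 3x^2 - 6x - 7/2
∇ f = 2x^3 - 3x^2 - 6x + 7/2
(D + Δ + ∇) f = 6x^3 - 20x


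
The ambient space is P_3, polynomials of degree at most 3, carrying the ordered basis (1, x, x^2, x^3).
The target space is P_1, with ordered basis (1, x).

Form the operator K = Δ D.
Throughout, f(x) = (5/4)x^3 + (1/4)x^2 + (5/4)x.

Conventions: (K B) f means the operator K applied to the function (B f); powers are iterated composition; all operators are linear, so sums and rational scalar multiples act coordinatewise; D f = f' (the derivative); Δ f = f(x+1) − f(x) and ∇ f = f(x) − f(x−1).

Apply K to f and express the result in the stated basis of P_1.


D f = (15/4)x^2 + (1/2)x + 5/4
Δ D f = (15/2)x + 17/4

the result is g(x) = (15/2)x + 17/4


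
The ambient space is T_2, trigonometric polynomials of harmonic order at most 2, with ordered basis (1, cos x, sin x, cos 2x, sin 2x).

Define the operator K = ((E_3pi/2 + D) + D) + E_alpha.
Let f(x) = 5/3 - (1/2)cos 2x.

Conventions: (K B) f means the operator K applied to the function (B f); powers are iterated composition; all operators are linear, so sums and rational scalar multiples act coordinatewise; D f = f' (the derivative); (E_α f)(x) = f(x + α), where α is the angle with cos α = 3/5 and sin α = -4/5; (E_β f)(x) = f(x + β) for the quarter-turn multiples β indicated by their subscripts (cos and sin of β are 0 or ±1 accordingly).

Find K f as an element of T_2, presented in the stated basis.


E_3pi/2 f = 5/3 + (1/2)cos 2x
D f = sin 2x
(E_3pi/2 + D) f = 5/3 + (1/2)cos 2x + sin 2x
D f = sin 2x
((E_3pi/2 + D) + D) f = 5/3 + (1/2)cos 2x + 2sin 2x
E_alpha f = 5/3 + (7/50)cos 2x - (12/25)sin 2x
(((E_3pi/2 + D) + D) + E_alpha) f = 10/3 + (16/25)cos 2x + (38/25)sin 2x

the image equals g(x) = 10/3 + (16/25)cos 2x + (38/25)sin 2x


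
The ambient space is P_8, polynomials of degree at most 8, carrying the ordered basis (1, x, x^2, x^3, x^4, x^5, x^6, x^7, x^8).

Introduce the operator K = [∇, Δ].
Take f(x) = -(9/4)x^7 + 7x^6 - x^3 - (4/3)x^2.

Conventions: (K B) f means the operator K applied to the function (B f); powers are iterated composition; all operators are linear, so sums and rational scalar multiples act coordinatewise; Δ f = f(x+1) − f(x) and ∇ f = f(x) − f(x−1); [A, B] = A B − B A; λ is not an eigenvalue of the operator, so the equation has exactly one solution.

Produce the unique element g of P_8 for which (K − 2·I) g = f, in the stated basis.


the image equals g(x) = (9/8)x^7 - (7/2)x^6 + (1/2)x^3 + (2/3)x^2

write g with unknown coordinates in the stated basis and equate coefficients in (K − 2·I) g = f
solving from the highest basis element down gives g = (9/8)x^7 - (7/2)x^6 + (1/2)x^3 + (2/3)x^2
check: K g = 0
so K g − 2·g = -(9/4)x^7 + 7x^6 - x^3 - (4/3)x^2 = f ✓


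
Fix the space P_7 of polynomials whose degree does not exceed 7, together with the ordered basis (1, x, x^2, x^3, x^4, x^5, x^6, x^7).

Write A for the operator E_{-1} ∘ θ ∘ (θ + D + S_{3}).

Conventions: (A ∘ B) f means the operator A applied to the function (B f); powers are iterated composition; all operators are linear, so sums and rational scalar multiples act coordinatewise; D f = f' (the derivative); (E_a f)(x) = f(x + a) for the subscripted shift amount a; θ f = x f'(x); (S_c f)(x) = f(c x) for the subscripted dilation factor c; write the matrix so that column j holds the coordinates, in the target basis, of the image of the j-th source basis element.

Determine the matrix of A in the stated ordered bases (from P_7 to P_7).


image of 1: 0
image of x: 4x - 4
image of x^2: 22x^2 - 42x + 20
image of x^3: 90x^3 - 264x^2 + 258x - 84
image of x^4: 340x^4 - 1348x^3 + 2004x^2 - 1324x + 328
image of x^5: 1240x^5 - 6180x^4 + 12320x^3 - 12280x^2 + 6120x - 1220
image of x^6: 4410x^6 - 26430x^5 + 66000x^4 - 87900x^3 + 65850x^2 - 26310x + 4380
image of x^7: 15358x^7 - 107464x^6 + 322266x^5 - 536900x^4 + 536690x^3 - 321888x^2 + 107254x - 15316
each image's coordinates form column j of the matrix

the matrix is [[0, -4, 20, -84, 328, -1220, 4380, -15316]; [0, 4, -42, 258, -1324, 6120, -26310, 107254]; [0, 0, 22, -264, 2004, -12280, 65850, -321888]; [0, 0, 0, 90, -1348, 12320, -87900, 536690]; [0, 0, 0, 0, 340, -6180, 66000, -536900]; [0, 0, 0, 0, 0, 1240, -26430, 322266]; [0, 0, 0, 0, 0, 0, 4410, -107464]; [0, 0, 0, 0, 0, 0, 0, 15358]] (rows listed top to bottom)
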